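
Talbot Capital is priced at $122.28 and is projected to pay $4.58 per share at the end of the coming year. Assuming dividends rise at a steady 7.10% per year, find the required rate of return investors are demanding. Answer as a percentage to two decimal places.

Rearranging the constant-growth DDM: r = D₁/P₀ + g.
r = 4.5800 / 122.28 + 0.071 = 0.03746 + 0.071 = 0.10846

10.85%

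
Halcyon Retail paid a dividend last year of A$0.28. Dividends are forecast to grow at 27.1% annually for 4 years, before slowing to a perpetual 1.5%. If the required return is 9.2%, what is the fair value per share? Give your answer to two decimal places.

Two-stage DDM. Project D₁…D_4 at 0.271, terminal growth 0.015, discount at r = 0.092.
D_1 = 0.3559
D_2 = 0.4523
D_3 = 0.5749
D_4 = 0.7307
Terminal value at t=4: TV = D_5/(r−g) = 0.7417/(0.092−0.015) = 9.6320
P₀ = 0.3559/(1+0.092)^1 + 0.4523/(1+0.092)^2 + 0.5749/(1+0.092)^3 + 0.7307/(1+0.092)^4 + 9.6320/(1+0.092)^4 = 8.4343

A$8.43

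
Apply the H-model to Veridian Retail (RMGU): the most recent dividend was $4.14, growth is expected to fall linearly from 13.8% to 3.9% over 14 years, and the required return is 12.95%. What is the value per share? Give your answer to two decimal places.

H-model: P₀ = D₀[(1+g_L) + H(g_S−g_L)]/(r−g_L), with H = 14/2 = 7.
P₀ = 4.14 × [(1+0.039) + 7×(0.138−0.039)] / (0.1295−0.039)
   = 4.14 × 1.7320 / 0.0905 = 79.2318

$79.23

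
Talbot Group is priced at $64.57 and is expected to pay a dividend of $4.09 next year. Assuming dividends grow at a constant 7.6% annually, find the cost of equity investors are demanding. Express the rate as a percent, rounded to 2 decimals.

Rearranging the constant-growth DDM: r = D₁/P₀ + g.
r = 4.0900 / 64.57 + 0.076 = 0.06334 + 0.076 = 0.13934

13.93%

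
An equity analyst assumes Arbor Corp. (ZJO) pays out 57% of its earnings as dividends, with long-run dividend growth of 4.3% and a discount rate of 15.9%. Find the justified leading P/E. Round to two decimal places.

4.91

Justified leading P/E = b/(r−g) = 0.57/(0.159−0.043) = 4.9138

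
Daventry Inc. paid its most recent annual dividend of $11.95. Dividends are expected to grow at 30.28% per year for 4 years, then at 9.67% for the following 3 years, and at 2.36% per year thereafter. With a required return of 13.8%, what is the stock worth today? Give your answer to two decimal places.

Three-stage DDM. Project D₁…D_7; terminal Gordon value at t=7 with g = 0.0236; discount at r = 0.138.
D_1 = 15.5685
D_2 = 20.2826
D_3 = 26.4242
D_4 = 34.4254
D_5 = 37.7543
D_6 = 41.4052
D_7 = 45.4091
TV_7 = 46.4807/(0.138−0.0236) = 406.2999
P₀ = Σ Dₜ/(1+r)ᵗ + TV_7/(1+r)^7 = 289.3953

$289.40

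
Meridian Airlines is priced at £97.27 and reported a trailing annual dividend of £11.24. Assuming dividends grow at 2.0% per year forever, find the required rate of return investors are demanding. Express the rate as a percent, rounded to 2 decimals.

Rearranging the constant-growth DDM: r = D₁/P₀ + g.
D₁ = 11.24 × (1 + 0.02) = 11.4648.
r = 11.4648 / 97.27 + 0.02 = 0.11787 + 0.02 = 0.13787

13.79%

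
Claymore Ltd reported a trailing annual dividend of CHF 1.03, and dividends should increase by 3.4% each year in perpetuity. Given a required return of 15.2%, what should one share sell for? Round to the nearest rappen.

CHF 9.03

Gordon growth model: P₀ = D₁/(r − g). D₁ = 1.03 × (1 + 0.034) = 1.0650.
P₀ = 1.0650 / (0.152 − 0.034) = 1.0650 / 0.118 = 9.0256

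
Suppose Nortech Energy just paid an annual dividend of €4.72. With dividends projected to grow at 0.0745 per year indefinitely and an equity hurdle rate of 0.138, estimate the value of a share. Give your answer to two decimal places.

€79.87

Gordon growth model: P₀ = D₁/(r − g). D₁ = 4.72 × (1 + 0.0745) = 5.0716.
P₀ = 5.0716 / (0.138 − 0.0745) = 5.0716 / 0.0635 = 79.8683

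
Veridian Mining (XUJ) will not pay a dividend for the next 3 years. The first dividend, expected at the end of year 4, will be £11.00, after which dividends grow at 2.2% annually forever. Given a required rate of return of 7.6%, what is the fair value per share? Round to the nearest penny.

£163.52

Deferred-dividend DDM. At t=3 the remaining stream is a growing perpetuity with first payment D_4 = 11.00.
V_3 = D_4/(r−g) = 11.00/(0.076−0.022) = 203.7037
P₀ = V_3/(1+r)^3 = 203.7037/(1+0.076)^3 = 163.5167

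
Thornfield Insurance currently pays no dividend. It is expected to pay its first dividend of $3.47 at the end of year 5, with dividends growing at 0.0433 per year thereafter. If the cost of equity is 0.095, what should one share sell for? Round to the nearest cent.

$46.69

Deferred-dividend DDM. At t=4 the remaining stream is a growing perpetuity with first payment D_5 = 3.47.
V_4 = D_5/(r−g) = 3.47/(0.095−0.0433) = 67.1180
P₀ = V_4/(1+r)^4 = 67.1180/(1+0.095)^4 = 46.6855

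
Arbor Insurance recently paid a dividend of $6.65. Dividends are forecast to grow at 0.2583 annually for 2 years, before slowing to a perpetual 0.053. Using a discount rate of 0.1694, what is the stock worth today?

Two-stage DDM. Project D₁…D_2 at 0.2583, terminal growth 0.053, discount at r = 0.1694.
D_1 = 8.3677
D_2 = 10.5291
Terminal value at t=2: TV = D_3/(r−g) = 11.0871/(0.1694−0.053) = 95.2501
P₀ = 8.3677/(1+0.1694)^1 + 10.5291/(1+0.1694)^2 + 95.2501/(1+0.1694)^2 = 84.5080

$84.51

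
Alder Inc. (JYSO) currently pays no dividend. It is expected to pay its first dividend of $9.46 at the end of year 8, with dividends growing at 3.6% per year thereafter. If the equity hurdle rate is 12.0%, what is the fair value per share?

Deferred-dividend DDM. At t=7 the remaining stream is a growing perpetuity with first payment D_8 = 9.46.
V_7 = D_8/(r−g) = 9.46/(0.12−0.036) = 112.6190
P₀ = V_7/(1+r)^7 = 112.6190/(1+0.12)^7 = 50.9431

$50.94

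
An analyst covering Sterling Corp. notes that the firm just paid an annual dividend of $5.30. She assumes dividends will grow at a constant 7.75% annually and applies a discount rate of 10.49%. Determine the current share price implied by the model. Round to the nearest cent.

Gordon growth model: P₀ = D₁/(r − g). D₁ = 5.30 × (1 + 0.0775) = 5.7107.
P₀ = 5.7107 / (0.1049 − 0.0775) = 5.7107 / 0.0274 = 208.4215

$208.42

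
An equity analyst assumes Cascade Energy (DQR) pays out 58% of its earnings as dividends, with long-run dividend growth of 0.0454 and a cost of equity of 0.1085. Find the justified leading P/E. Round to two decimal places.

Justified leading P/E = b/(r−g) = 0.58/(0.1085−0.0454) = 9.1918

9.19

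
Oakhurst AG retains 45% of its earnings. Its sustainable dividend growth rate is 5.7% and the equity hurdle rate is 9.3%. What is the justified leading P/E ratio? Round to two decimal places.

Payout ratio b = 1 − 0.45 = 0.55.
Justified leading P/E = b/(r−g) = 0.55/(0.093−0.057) = 15.2778

15.28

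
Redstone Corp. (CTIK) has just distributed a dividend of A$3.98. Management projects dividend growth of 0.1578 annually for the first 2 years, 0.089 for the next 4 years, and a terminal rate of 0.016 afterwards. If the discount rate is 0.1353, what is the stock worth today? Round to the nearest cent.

A$52.98

Three-stage DDM. Project D₁…D_6; terminal Gordon value at t=6 with g = 0.016; discount at r = 0.1353.
D_1 = 4.6080
D_2 = 5.3352
D_3 = 5.8100
D_4 = 6.3271
D_5 = 6.8902
D_6 = 7.5035
TV_6 = 7.6235/(0.1353−0.016) = 63.9021
P₀ = Σ Dₜ/(1+r)ᵗ + TV_6/(1+r)^6 = 52.9784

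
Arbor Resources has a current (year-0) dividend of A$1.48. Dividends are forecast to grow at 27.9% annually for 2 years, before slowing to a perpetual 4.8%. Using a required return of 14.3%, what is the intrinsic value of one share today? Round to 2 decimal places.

Two-stage DDM. Project D₁…D_2 at 0.279, terminal growth 0.048, discount at r = 0.143.
D_1 = 1.8929
D_2 = 2.4210
Terminal value at t=2: TV = D_3/(r−g) = 2.5373/(0.143−0.048) = 26.7079
P₀ = 1.8929/(1+0.143)^1 + 2.4210/(1+0.143)^2 + 26.7079/(1+0.143)^2 = 23.9524

A$23.95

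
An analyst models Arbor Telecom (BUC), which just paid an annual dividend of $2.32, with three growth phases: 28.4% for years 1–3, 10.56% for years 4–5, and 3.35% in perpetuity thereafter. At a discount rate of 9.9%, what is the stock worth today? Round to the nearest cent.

Three-stage DDM. Project D₁…D_5; terminal Gordon value at t=5 with g = 0.0335; discount at r = 0.099.
D_1 = 2.9789
D_2 = 3.8249
D_3 = 4.9111
D_4 = 5.4298
D_5 = 6.0031
TV_5 = 6.2043/(0.099−0.0335) = 94.7214
P₀ = Σ Dₜ/(1+r)ᵗ + TV_5/(1+r)^5 = 76.1265

$76.13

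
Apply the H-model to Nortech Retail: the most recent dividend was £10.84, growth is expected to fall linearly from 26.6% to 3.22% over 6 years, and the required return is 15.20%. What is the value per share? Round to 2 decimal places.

£156.86

H-model: P₀ = D₀[(1+g_L) + H(g_S−g_L)]/(r−g_L), with H = 6/2 = 3.
P₀ = 10.84 × [(1+0.0322) + 3×(0.266−0.0322)] / (0.152−0.0322)
   = 10.84 × 1.7336 / 0.1198 = 156.8633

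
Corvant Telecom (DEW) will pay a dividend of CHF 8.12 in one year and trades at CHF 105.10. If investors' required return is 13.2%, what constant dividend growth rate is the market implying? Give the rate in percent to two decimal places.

From P₀ = D₁/(r − g), the implied growth is g = r − D₁/P₀.
g = 0.132 − 8.12/105.10 = 0.132 − 0.07726 = 0.05474

5.47%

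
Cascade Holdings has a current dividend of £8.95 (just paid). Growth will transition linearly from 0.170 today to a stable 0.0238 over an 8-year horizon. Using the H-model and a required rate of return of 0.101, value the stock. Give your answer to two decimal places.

£186.49

H-model: P₀ = D₀[(1+g_L) + H(g_S−g_L)]/(r−g_L), with H = 8/2 = 4.
P₀ = 8.95 × [(1+0.0238) + 4×(0.17−0.0238)] / (0.101−0.0238)
   = 8.95 × 1.6086 / 0.0772 = 186.4892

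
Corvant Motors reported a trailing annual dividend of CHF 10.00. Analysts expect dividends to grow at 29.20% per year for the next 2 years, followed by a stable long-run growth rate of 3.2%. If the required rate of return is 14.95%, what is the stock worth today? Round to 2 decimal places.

CHF 134.83

Two-stage DDM. Project D₁…D_2 at 0.292, terminal growth 0.032, discount at r = 0.1495.
D_1 = 12.9200
D_2 = 16.6926
Terminal value at t=2: TV = D_3/(r−g) = 17.2268/(0.1495−0.032) = 146.6111
P₀ = 12.9200/(1+0.1495)^1 + 16.6926/(1+0.1495)^2 + 146.6111/(1+0.1495)^2 = 134.8282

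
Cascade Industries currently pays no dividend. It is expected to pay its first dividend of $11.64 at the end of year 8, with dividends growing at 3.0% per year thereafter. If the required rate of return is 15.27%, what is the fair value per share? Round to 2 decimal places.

$35.08

Deferred-dividend DDM. At t=7 the remaining stream is a growing perpetuity with first payment D_8 = 11.64.
V_7 = D_8/(r−g) = 11.64/(0.1527−0.03) = 94.8655
P₀ = V_7/(1+r)^7 = 94.8655/(1+0.1527)^7 = 35.0828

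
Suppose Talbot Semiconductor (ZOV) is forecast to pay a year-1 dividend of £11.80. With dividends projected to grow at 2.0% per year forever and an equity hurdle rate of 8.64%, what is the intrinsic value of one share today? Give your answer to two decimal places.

Gordon growth model: P₀ = D₁/(r − g), with D₁ = 11.80 given directly.
P₀ = 11.8000 / (0.0864 − 0.02) = 11.8000 / 0.0664 = 177.7108

£177.71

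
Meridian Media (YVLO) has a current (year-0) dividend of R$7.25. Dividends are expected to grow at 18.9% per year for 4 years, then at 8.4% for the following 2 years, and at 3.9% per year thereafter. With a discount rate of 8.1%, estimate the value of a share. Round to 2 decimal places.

Three-stage DDM. Project D₁…D_6; terminal Gordon value at t=6 with g = 0.039; discount at r = 0.081.
D_1 = 8.6203
D_2 = 10.2495
D_3 = 12.1866
D_4 = 14.4899
D_5 = 15.7071
D_6 = 17.0264
TV_6 = 17.6905/(0.081−0.039) = 421.2018
P₀ = Σ Dₜ/(1+r)ᵗ + TV_6/(1+r)^6 = 322.2733

R$322.27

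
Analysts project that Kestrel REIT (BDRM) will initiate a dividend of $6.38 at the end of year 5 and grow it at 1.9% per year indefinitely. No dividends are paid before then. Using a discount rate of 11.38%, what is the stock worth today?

Deferred-dividend DDM. At t=4 the remaining stream is a growing perpetuity with first payment D_5 = 6.38.
V_4 = D_5/(r−g) = 6.38/(0.1138−0.019) = 67.2996
P₀ = V_4/(1+r)^4 = 67.2996/(1+0.1138)^4 = 43.7304

$43.73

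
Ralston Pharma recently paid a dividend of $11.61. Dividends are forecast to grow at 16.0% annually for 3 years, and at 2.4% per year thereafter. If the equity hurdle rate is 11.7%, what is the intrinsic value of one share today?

$180.75

Two-stage DDM. Project D₁…D_3 at 0.16, terminal growth 0.024, discount at r = 0.117.
D_1 = 13.4676
D_2 = 15.6224
D_3 = 18.1220
Terminal value at t=3: TV = D_4/(r−g) = 18.5569/(0.117−0.024) = 199.5369
P₀ = 13.4676/(1+0.117)^1 + 15.6224/(1+0.117)^2 + 18.1220/(1+0.117)^3 + 199.5369/(1+0.117)^3 = 180.7550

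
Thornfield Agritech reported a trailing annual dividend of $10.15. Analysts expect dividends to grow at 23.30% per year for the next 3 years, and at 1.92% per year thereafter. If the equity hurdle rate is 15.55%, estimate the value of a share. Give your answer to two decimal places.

$126.94

Two-stage DDM. Project D₁…D_3 at 0.233, terminal growth 0.0192, discount at r = 0.1555.
D_1 = 12.5150
D_2 = 15.4309
D_3 = 19.0263
Terminal value at t=3: TV = D_4/(r−g) = 19.3916/(0.1555−0.0192) = 142.2718
P₀ = 12.5150/(1+0.1555)^1 + 15.4309/(1+0.1555)^2 + 19.0263/(1+0.1555)^3 + 142.2718/(1+0.1555)^3 = 126.9369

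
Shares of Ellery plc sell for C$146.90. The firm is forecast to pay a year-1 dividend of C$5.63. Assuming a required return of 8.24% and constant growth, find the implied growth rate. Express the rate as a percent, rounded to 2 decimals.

From P₀ = D₁/(r − g), the implied growth is g = r − D₁/P₀.
g = 0.0824 − 5.63/146.90 = 0.0824 − 0.03833 = 0.04407

4.41%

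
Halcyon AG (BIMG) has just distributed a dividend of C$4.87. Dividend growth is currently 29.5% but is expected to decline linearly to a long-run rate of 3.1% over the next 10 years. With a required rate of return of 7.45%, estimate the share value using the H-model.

C$263.20

H-model: P₀ = D₀[(1+g_L) + H(g_S−g_L)]/(r−g_L), with H = 10/2 = 5.
P₀ = 4.87 × [(1+0.031) + 5×(0.295−0.031)] / (0.0745−0.031)
   = 4.87 × 2.3510 / 0.0435 = 263.2039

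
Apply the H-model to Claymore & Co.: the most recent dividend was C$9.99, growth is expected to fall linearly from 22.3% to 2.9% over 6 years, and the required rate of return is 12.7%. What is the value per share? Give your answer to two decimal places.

C$164.22

H-model: P₀ = D₀[(1+g_L) + H(g_S−g_L)]/(r−g_L), with H = 6/2 = 3.
P₀ = 9.99 × [(1+0.029) + 3×(0.223−0.029)] / (0.127−0.029)
   = 9.99 × 1.6110 / 0.098 = 164.2234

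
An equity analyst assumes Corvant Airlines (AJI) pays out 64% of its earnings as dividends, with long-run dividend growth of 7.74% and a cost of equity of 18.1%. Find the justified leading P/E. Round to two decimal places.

6.18

Justified leading P/E = b/(r−g) = 0.64/(0.181−0.0774) = 6.1776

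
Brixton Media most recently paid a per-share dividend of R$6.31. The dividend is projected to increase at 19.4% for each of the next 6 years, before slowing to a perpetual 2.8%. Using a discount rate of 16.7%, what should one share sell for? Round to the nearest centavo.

R$94.58

Two-stage DDM. Project D₁…D_6 at 0.194, terminal growth 0.028, discount at r = 0.167.
D_1 = 7.5341
D_2 = 8.9958
D_3 = 10.7409
D_4 = 12.8247
D_5 = 15.3127
D_6 = 18.2833
Terminal value at t=6: TV = D_7/(r−g) = 18.7953/(0.167−0.028) = 135.2177
P₀ = 7.5341/(1+0.167)^1 + 8.9958/(1+0.167)^2 + 10.7409/(1+0.167)^3 + 12.8247/(1+0.167)^4 + 15.3127/(1+0.167)^5 + 18.2833/(1+0.167)^6 + 135.2177/(1+0.167)^6 = 94.5782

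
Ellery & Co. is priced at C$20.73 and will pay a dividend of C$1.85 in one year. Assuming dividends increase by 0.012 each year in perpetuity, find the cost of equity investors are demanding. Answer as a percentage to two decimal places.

10.12%

Rearranging the constant-growth DDM: r = D₁/P₀ + g.
r = 1.8500 / 20.73 + 0.012 = 0.08924 + 0.012 = 0.10124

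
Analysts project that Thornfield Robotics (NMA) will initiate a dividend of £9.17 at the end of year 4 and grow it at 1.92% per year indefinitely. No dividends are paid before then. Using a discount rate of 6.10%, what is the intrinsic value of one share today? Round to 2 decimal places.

£183.67

Deferred-dividend DDM. At t=3 the remaining stream is a growing perpetuity with first payment D_4 = 9.17.
V_3 = D_4/(r−g) = 9.17/(0.061−0.0192) = 219.3780
P₀ = V_3/(1+r)^3 = 219.3780/(1+0.061)^3 = 183.6737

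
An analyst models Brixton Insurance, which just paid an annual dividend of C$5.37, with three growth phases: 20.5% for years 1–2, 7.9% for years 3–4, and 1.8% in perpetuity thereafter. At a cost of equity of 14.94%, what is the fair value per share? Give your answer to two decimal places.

Three-stage DDM. Project D₁…D_4; terminal Gordon value at t=4 with g = 0.018; discount at r = 0.1494.
D_1 = 6.4709
D_2 = 7.7974
D_3 = 8.4134
D_4 = 9.0780
TV_4 = 9.2414/(0.1494−0.018) = 70.3305
P₀ = Σ Dₜ/(1+r)ᵗ + TV_4/(1+r)^4 = 62.5694

C$62.57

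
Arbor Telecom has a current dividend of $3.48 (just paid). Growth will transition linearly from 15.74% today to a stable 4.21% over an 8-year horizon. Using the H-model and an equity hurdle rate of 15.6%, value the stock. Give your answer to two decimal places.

H-model: P₀ = D₀[(1+g_L) + H(g_S−g_L)]/(r−g_L), with H = 8/2 = 4.
P₀ = 3.48 × [(1+0.0421) + 4×(0.1574−0.0421)] / (0.156−0.0421)
   = 3.48 × 1.5033 / 0.1139 = 45.9305

$45.93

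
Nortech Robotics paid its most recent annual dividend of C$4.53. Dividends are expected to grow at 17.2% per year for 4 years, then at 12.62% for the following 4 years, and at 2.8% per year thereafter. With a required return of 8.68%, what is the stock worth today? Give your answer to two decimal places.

C$172.28

Three-stage DDM. Project D₁…D_8; terminal Gordon value at t=8 with g = 0.028; discount at r = 0.0868.
D_1 = 5.3092
D_2 = 6.2223
D_3 = 7.2926
D_4 = 8.5469
D_5 = 9.6255
D_6 = 10.8403
D_7 = 12.2083
D_8 = 13.7490
TV_8 = 14.1340/(0.0868−0.028) = 240.3735
P₀ = Σ Dₜ/(1+r)ᵗ + TV_8/(1+r)^8 = 172.2761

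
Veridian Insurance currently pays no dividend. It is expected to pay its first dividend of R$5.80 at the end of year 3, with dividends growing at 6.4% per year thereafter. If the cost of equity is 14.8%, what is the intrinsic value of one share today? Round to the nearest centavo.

R$52.39

Deferred-dividend DDM. At t=2 the remaining stream is a growing perpetuity with first payment D_3 = 5.80.
V_2 = D_3/(r−g) = 5.80/(0.148−0.064) = 69.0476
P₀ = V_2/(1+r)^2 = 69.0476/(1+0.148)^2 = 52.3920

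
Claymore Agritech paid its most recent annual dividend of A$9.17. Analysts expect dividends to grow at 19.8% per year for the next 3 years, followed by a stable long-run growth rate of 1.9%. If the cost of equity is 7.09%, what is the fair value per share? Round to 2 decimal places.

Two-stage DDM. Project D₁…D_3 at 0.198, terminal growth 0.019, discount at r = 0.0709.
D_1 = 10.9857
D_2 = 13.1608
D_3 = 15.7667
Terminal value at t=3: TV = D_4/(r−g) = 16.0662/(0.0709−0.019) = 309.5613
P₀ = 10.9857/(1+0.0709)^1 + 13.1608/(1+0.0709)^2 + 15.7667/(1+0.0709)^3 + 309.5613/(1+0.0709)^3 = 286.6297

A$286.63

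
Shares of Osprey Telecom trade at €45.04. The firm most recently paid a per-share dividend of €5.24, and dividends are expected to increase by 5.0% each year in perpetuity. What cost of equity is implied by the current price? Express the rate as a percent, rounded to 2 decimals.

17.22%

Rearranging the constant-growth DDM: r = D₁/P₀ + g.
D₁ = 5.24 × (1 + 0.05) = 5.5020.
r = 5.5020 / 45.04 + 0.05 = 0.12216 + 0.05 = 0.17216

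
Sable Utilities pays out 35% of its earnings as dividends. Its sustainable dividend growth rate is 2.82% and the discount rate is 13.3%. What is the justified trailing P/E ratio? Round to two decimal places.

Justified trailing P/E = b(1+g)/(r−g) = 0.35×(1+0.0282)/(0.133−0.0282) = 3.4339

3.43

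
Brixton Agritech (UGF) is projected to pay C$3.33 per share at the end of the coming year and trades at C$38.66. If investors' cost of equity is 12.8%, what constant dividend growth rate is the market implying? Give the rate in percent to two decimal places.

4.19%

From P₀ = D₁/(r − g), the implied growth is g = r − D₁/P₀.
g = 0.128 − 3.33/38.66 = 0.128 − 0.08614 = 0.04186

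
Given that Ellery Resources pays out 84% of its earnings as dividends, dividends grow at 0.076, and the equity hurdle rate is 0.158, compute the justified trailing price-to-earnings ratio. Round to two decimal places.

Justified trailing P/E = b(1+g)/(r−g) = 0.84×(1+0.076)/(0.158−0.076) = 11.0224

11.02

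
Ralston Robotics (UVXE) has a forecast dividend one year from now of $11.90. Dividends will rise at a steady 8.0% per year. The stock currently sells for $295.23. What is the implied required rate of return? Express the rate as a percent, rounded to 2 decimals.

Rearranging the constant-growth DDM: r = D₁/P₀ + g.
r = 11.9000 / 295.23 + 0.08 = 0.04031 + 0.08 = 0.12031

12.03%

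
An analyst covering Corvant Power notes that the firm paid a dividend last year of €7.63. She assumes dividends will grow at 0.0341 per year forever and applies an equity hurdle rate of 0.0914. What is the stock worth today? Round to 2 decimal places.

Gordon growth model: P₀ = D₁/(r − g). D₁ = 7.63 × (1 + 0.0341) = 7.8902.
P₀ = 7.8902 / (0.0914 − 0.0341) = 7.8902 / 0.0573 = 137.6995

€137.70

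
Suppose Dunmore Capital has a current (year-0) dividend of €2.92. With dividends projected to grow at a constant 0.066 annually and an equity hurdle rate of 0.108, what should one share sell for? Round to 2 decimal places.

€74.11

Gordon growth model: P₀ = D₁/(r − g). D₁ = 2.92 × (1 + 0.066) = 3.1127.
P₀ = 3.1127 / (0.108 − 0.066) = 3.1127 / 0.042 = 74.1124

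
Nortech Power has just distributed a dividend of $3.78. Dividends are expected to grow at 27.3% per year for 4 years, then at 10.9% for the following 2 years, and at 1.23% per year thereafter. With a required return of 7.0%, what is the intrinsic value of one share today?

Three-stage DDM. Project D₁…D_6; terminal Gordon value at t=6 with g = 0.0123; discount at r = 0.07.
D_1 = 4.8119
D_2 = 6.1256
D_3 = 7.7979
D_4 = 9.9267
D_5 = 11.0087
D_6 = 12.2087
TV_6 = 12.3588/(0.07−0.0123) = 214.1914
P₀ = Σ Dₜ/(1+r)ᵗ + TV_6/(1+r)^6 = 182.4949

$182.49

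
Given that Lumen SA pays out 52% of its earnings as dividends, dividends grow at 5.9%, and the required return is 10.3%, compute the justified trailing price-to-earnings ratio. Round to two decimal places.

12.52

Justified trailing P/E = b(1+g)/(r−g) = 0.52×(1+0.059)/(0.103−0.059) = 12.5155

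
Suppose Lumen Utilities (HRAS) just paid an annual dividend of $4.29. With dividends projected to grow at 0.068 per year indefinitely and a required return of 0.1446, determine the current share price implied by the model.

Gordon growth model: P₀ = D₁/(r − g). D₁ = 4.29 × (1 + 0.068) = 4.5817.
P₀ = 4.5817 / (0.1446 − 0.068) = 4.5817 / 0.0766 = 59.8136

$59.81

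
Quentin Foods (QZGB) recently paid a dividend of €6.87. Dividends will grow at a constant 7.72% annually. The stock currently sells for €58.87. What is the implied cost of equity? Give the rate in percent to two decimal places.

20.29%

Rearranging the constant-growth DDM: r = D₁/P₀ + g.
D₁ = 6.87 × (1 + 0.0772) = 7.4004.
r = 7.4004 / 58.87 + 0.0772 = 0.12571 + 0.0772 = 0.20291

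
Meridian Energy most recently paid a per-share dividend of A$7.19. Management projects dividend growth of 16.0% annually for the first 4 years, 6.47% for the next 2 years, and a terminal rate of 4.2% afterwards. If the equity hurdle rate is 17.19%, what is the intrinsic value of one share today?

Three-stage DDM. Project D₁…D_6; terminal Gordon value at t=6 with g = 0.042; discount at r = 0.1719.
D_1 = 8.3404
D_2 = 9.6749
D_3 = 11.2228
D_4 = 13.0185
D_5 = 13.8608
D_6 = 14.7576
TV_6 = 15.3774/(0.1719−0.042) = 118.3788
P₀ = Σ Dₜ/(1+r)ᵗ + TV_6/(1+r)^6 = 85.7071

A$85.71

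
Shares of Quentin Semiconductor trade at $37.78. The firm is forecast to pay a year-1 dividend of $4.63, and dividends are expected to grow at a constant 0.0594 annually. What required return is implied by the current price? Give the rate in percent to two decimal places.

18.20%

Rearranging the constant-growth DDM: r = D₁/P₀ + g.
r = 4.6300 / 37.78 + 0.0594 = 0.12255 + 0.0594 = 0.18195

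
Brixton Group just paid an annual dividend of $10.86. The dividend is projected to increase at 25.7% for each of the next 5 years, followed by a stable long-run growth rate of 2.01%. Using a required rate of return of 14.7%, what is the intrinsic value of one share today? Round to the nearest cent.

$210.07

Two-stage DDM. Project D₁…D_5 at 0.257, terminal growth 0.0201, discount at r = 0.147.
D_1 = 13.6510
D_2 = 17.1593
D_3 = 21.5693
D_4 = 27.1126
D_5 = 34.0805
Terminal value at t=5: TV = D_6/(r−g) = 34.7655/(0.147−0.0201) = 273.9601
P₀ = 13.6510/(1+0.147)^1 + 17.1593/(1+0.147)^2 + 21.5693/(1+0.147)^3 + 27.1126/(1+0.147)^4 + 34.0805/(1+0.147)^5 + 273.9601/(1+0.147)^5 = 210.0666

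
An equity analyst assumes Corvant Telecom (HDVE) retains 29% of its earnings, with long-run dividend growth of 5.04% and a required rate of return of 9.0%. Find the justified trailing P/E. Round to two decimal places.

18.83

Payout ratio b = 1 − 0.29 = 0.71.
Justified trailing P/E = b(1+g)/(r−g) = 0.71×(1+0.0504)/(0.09−0.0504) = 18.8329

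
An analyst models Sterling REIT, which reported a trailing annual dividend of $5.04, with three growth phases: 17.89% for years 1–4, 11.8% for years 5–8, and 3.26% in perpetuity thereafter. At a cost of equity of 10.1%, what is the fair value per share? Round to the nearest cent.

Three-stage DDM. Project D₁…D_8; terminal Gordon value at t=8 with g = 0.0326; discount at r = 0.101.
D_1 = 5.9417
D_2 = 7.0046
D_3 = 8.2577
D_4 = 9.7351
D_5 = 10.8838
D_6 = 12.1681
D_7 = 13.6039
D_8 = 15.2092
TV_8 = 15.7050/(0.101−0.0326) = 229.6052
P₀ = Σ Dₜ/(1+r)ᵗ + TV_8/(1+r)^8 = 157.8631

$157.86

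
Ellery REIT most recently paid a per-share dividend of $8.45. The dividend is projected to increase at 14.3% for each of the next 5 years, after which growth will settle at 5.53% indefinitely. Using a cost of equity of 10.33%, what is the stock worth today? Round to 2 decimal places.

$268.73

Two-stage DDM. Project D₁…D_5 at 0.143, terminal growth 0.0553, discount at r = 0.1033.
D_1 = 9.6583
D_2 = 11.0395
D_3 = 12.6181
D_4 = 14.4225
D_5 = 16.4850
Terminal value at t=5: TV = D_6/(r−g) = 17.3966/(0.1033−0.0553) = 362.4287
P₀ = 9.6583/(1+0.1033)^1 + 11.0395/(1+0.1033)^2 + 12.6181/(1+0.1033)^3 + 14.4225/(1+0.1033)^4 + 16.4850/(1+0.1033)^5 + 362.4287/(1+0.1033)^5 = 268.7299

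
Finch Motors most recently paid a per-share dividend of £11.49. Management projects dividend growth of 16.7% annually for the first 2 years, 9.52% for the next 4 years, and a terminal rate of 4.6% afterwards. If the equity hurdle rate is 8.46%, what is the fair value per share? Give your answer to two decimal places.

£454.95

Three-stage DDM. Project D₁…D_6; terminal Gordon value at t=6 with g = 0.046; discount at r = 0.0846.
D_1 = 13.4088
D_2 = 15.6481
D_3 = 17.1378
D_4 = 18.7693
D_5 = 20.5562
D_6 = 22.5131
TV_6 = 23.5487/(0.0846−0.046) = 610.0703
P₀ = Σ Dₜ/(1+r)ᵗ + TV_6/(1+r)^6 = 454.9544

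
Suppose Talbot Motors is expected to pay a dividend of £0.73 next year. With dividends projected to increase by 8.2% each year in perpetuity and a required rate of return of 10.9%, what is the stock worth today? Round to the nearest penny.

£27.04

Gordon growth model: P₀ = D₁/(r − g), with D₁ = 0.73 given directly.
P₀ = 0.7300 / (0.109 − 0.082) = 0.7300 / 0.027 = 27.0370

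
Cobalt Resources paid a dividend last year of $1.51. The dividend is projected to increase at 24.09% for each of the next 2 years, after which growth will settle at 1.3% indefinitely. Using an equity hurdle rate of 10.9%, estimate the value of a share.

Two-stage DDM. Project D₁…D_2 at 0.2409, terminal growth 0.013, discount at r = 0.109.
D_1 = 1.8738
D_2 = 2.3251
Terminal value at t=2: TV = D_3/(r−g) = 2.3554/(0.109−0.013) = 24.5352
P₀ = 1.8738/(1+0.109)^1 + 2.3251/(1+0.109)^2 + 24.5352/(1+0.109)^2 = 23.5293

$23.53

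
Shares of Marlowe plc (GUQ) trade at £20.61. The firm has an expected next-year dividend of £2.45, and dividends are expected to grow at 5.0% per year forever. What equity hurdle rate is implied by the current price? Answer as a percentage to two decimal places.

Rearranging the constant-growth DDM: r = D₁/P₀ + g.
r = 2.4500 / 20.61 + 0.05 = 0.11887 + 0.05 = 0.16887

16.89%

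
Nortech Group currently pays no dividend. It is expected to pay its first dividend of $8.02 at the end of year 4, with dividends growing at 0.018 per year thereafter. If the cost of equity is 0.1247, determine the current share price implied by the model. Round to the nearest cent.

Deferred-dividend DDM. At t=3 the remaining stream is a growing perpetuity with first payment D_4 = 8.02.
V_3 = D_4/(r−g) = 8.02/(0.1247−0.018) = 75.1640
P₀ = V_3/(1+r)^3 = 75.1640/(1+0.1247)^3 = 52.8323

$52.83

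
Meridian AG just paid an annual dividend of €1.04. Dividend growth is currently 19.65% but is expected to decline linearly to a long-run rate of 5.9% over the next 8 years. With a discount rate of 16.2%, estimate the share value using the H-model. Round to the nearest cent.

H-model: P₀ = D₀[(1+g_L) + H(g_S−g_L)]/(r−g_L), with H = 8/2 = 4.
P₀ = 1.04 × [(1+0.059) + 4×(0.1965−0.059)] / (0.162−0.059)
   = 1.04 × 1.6090 / 0.103 = 16.2462

€16.25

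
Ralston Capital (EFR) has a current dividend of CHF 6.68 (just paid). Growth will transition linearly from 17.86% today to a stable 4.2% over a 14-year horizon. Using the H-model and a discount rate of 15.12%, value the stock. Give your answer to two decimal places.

H-model: P₀ = D₀[(1+g_L) + H(g_S−g_L)]/(r−g_L), with H = 14/2 = 7.
P₀ = 6.68 × [(1+0.042) + 7×(0.1786−0.042)] / (0.1512−0.042)
   = 6.68 × 1.9982 / 0.1092 = 122.2342

CHF 122.23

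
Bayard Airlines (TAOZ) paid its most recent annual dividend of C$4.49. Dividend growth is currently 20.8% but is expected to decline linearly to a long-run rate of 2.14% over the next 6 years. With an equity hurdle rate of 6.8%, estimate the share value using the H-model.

H-model: P₀ = D₀[(1+g_L) + H(g_S−g_L)]/(r−g_L), with H = 6/2 = 3.
P₀ = 4.49 × [(1+0.0214) + 3×(0.208−0.0214)] / (0.068−0.0214)
   = 4.49 × 1.5812 / 0.0466 = 152.3517

C$152.35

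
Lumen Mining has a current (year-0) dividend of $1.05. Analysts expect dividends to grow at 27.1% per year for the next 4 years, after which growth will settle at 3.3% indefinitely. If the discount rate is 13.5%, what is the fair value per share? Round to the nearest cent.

$22.34

Two-stage DDM. Project D₁…D_4 at 0.271, terminal growth 0.033, discount at r = 0.135.
D_1 = 1.3345
D_2 = 1.6962
D_3 = 2.1559
D_4 = 2.7401
Terminal value at t=4: TV = D_5/(r−g) = 2.8306/(0.135−0.033) = 27.7506
P₀ = 1.3345/(1+0.135)^1 + 1.6962/(1+0.135)^2 + 2.1559/(1+0.135)^3 + 2.7401/(1+0.135)^4 + 27.7506/(1+0.135)^4 = 22.3402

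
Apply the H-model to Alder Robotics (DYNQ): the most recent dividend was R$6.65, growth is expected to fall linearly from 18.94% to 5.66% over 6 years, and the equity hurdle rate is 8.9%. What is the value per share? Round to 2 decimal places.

H-model: P₀ = D₀[(1+g_L) + H(g_S−g_L)]/(r−g_L), with H = 6/2 = 3.
P₀ = 6.65 × [(1+0.0566) + 3×(0.1894−0.0566)] / (0.089−0.0566)
   = 6.65 × 1.4550 / 0.0324 = 298.6343

R$298.63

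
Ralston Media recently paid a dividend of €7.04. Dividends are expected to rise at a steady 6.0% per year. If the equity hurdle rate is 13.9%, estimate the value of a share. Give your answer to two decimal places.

€94.46

Gordon growth model: P₀ = D₁/(r − g). D₁ = 7.04 × (1 + 0.06) = 7.4624.
P₀ = 7.4624 / (0.139 − 0.06) = 7.4624 / 0.079 = 94.4608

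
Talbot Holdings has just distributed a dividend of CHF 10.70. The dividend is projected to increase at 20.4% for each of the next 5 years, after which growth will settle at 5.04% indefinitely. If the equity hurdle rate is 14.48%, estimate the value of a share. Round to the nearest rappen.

CHF 215.59

Two-stage DDM. Project D₁…D_5 at 0.204, terminal growth 0.0504, discount at r = 0.1448.
D_1 = 12.8828
D_2 = 15.5109
D_3 = 18.6751
D_4 = 22.4848
D_5 = 27.0717
Terminal value at t=5: TV = D_6/(r−g) = 28.4362/(0.1448−0.0504) = 301.2305
P₀ = 12.8828/(1+0.1448)^1 + 15.5109/(1+0.1448)^2 + 18.6751/(1+0.1448)^3 + 22.4848/(1+0.1448)^4 + 27.0717/(1+0.1448)^5 + 301.2305/(1+0.1448)^5 = 215.5919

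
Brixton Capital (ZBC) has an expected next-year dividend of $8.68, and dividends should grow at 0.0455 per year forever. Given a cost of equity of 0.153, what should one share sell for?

Gordon growth model: P₀ = D₁/(r − g), with D₁ = 8.68 given directly.
P₀ = 8.6800 / (0.153 − 0.0455) = 8.6800 / 0.1075 = 80.7442

$80.74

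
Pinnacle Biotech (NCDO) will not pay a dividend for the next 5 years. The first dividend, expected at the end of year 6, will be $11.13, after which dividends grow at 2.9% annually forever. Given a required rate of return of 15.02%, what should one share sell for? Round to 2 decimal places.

Deferred-dividend DDM. At t=5 the remaining stream is a growing perpetuity with first payment D_6 = 11.13.
V_5 = D_6/(r−g) = 11.13/(0.1502−0.029) = 91.8317
P₀ = V_5/(1+r)^5 = 91.8317/(1+0.1502)^5 = 45.6169

$45.62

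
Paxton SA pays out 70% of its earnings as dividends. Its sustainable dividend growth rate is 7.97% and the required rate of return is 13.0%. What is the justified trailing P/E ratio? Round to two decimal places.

15.03

Justified trailing P/E = b(1+g)/(r−g) = 0.70×(1+0.0797)/(0.13−0.0797) = 15.0256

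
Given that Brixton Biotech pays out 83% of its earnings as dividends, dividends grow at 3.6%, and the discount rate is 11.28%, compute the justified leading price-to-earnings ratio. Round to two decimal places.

10.81

Justified leading P/E = b/(r−g) = 0.83/(0.1128−0.036) = 10.8073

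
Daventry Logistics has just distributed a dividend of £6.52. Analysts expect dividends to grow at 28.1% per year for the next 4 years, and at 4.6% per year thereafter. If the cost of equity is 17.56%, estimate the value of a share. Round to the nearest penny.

Two-stage DDM. Project D₁…D_4 at 0.281, terminal growth 0.046, discount at r = 0.1756.
D_1 = 8.3521
D_2 = 10.6991
D_3 = 13.7055
D_4 = 17.5567
Terminal value at t=4: TV = D_5/(r−g) = 18.3644/(0.1756−0.046) = 141.7003
P₀ = 8.3521/(1+0.1756)^1 + 10.6991/(1+0.1756)^2 + 13.7055/(1+0.1756)^3 + 17.5567/(1+0.1756)^4 + 141.7003/(1+0.1756)^4 = 106.6614

£106.66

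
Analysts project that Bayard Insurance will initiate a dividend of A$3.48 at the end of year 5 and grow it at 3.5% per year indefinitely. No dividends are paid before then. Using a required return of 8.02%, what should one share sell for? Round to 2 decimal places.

A$56.55

Deferred-dividend DDM. At t=4 the remaining stream is a growing perpetuity with first payment D_5 = 3.48.
V_4 = D_5/(r−g) = 3.48/(0.0802−0.035) = 76.9912
P₀ = V_4/(1+r)^4 = 76.9912/(1+0.0802)^4 = 56.5489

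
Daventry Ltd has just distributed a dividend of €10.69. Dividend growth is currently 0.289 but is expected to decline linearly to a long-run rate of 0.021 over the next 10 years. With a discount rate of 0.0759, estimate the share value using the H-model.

€459.73

H-model: P₀ = D₀[(1+g_L) + H(g_S−g_L)]/(r−g_L), with H = 10/2 = 5.
P₀ = 10.69 × [(1+0.021) + 5×(0.289−0.021)] / (0.0759−0.021)
   = 10.69 × 2.3610 / 0.0549 = 459.7284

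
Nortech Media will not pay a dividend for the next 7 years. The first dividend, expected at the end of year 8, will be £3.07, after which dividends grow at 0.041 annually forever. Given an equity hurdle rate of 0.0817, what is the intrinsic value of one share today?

£43.53

Deferred-dividend DDM. At t=7 the remaining stream is a growing perpetuity with first payment D_8 = 3.07.
V_7 = D_8/(r−g) = 3.07/(0.0817−0.041) = 75.4300
P₀ = V_7/(1+r)^7 = 75.4300/(1+0.0817)^7 = 43.5308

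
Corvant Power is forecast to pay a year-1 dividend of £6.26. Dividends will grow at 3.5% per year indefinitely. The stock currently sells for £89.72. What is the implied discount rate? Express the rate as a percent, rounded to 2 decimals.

10.48%

Rearranging the constant-growth DDM: r = D₁/P₀ + g.
r = 6.2600 / 89.72 + 0.035 = 0.06977 + 0.035 = 0.10477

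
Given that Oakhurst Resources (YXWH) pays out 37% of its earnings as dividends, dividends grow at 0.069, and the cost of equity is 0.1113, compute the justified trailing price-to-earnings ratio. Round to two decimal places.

Justified trailing P/E = b(1+g)/(r−g) = 0.37×(1+0.069)/(0.1113−0.069) = 9.3506

9.35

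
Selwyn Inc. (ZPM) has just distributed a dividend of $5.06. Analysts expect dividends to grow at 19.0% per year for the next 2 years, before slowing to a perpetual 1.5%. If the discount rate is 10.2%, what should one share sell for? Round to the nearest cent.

$80.20

Two-stage DDM. Project D₁…D_2 at 0.19, terminal growth 0.015, discount at r = 0.102.
D_1 = 6.0214
D_2 = 7.1655
Terminal value at t=2: TV = D_3/(r−g) = 7.2729/(0.102−0.015) = 83.5971
P₀ = 6.0214/(1+0.102)^1 + 7.1655/(1+0.102)^2 + 83.5971/(1+0.102)^2 = 80.2024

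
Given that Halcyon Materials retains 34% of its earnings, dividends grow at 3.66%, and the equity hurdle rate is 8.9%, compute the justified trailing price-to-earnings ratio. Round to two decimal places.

13.06

Payout ratio b = 1 − 0.34 = 0.66.
Justified trailing P/E = b(1+g)/(r−g) = 0.66×(1+0.0366)/(0.089−0.0366) = 13.0564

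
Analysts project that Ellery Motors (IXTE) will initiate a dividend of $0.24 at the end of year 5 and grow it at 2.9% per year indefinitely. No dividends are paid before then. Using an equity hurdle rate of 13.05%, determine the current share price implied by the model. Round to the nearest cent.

Deferred-dividend DDM. At t=4 the remaining stream is a growing perpetuity with first payment D_5 = 0.24.
V_4 = D_5/(r−g) = 0.24/(0.1305−0.029) = 2.3645
P₀ = V_4/(1+r)^4 = 2.3645/(1+0.1305)^4 = 1.4476

$1.45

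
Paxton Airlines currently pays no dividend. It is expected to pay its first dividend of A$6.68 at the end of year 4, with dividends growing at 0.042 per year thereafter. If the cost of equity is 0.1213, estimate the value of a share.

A$59.75

Deferred-dividend DDM. At t=3 the remaining stream is a growing perpetuity with first payment D_4 = 6.68.
V_3 = D_4/(r−g) = 6.68/(0.1213−0.042) = 84.2371
P₀ = V_3/(1+r)^3 = 84.2371/(1+0.1213)^3 = 59.7500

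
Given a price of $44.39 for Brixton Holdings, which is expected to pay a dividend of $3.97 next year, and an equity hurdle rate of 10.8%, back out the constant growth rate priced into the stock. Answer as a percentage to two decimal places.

1.86%

From P₀ = D₁/(r − g), the implied growth is g = r − D₁/P₀.
g = 0.108 − 3.97/44.39 = 0.108 − 0.08943 = 0.01857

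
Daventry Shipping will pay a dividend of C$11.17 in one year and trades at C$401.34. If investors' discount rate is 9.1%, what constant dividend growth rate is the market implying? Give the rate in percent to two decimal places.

6.32%

From P₀ = D₁/(r − g), the implied growth is g = r − D₁/P₀.
g = 0.091 − 11.17/401.34 = 0.091 − 0.02783 = 0.06317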